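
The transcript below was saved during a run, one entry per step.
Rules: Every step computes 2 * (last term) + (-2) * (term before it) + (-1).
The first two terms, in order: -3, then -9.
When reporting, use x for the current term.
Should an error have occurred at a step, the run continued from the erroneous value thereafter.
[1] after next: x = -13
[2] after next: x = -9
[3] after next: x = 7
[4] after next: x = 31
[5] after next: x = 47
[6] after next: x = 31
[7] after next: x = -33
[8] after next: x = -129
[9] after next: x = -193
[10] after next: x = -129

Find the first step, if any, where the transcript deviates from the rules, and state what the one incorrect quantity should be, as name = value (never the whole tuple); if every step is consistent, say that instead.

no error

Step 1: x = 2*(-9) + (-2)*(-3) + (-1) = -13 — consistent with the transcript.
Step 2: x = 2*(-13) + (-2)*(-9) + (-1) = -9 — agrees with the transcript.
Step 3: x = 2*(-9) + (-2)*(-13) + (-1) = 7 — consistent with the transcript.
Step 4: x = 2*(7) + (-2)*(-9) + (-1) = 31 — agrees with the transcript.
Step 5: x = 2*(31) + (-2)*(7) + (-1) = 47 — consistent with the transcript.
Step 6: x = 2*(47) + (-2)*(31) + (-1) = 31 — verified.
Step 7: x = 2*(31) + (-2)*(47) + (-1) = -33 — verified.
Step 8: x = 2*(-33) + (-2)*(31) + (-1) = -129 — matches.
Step 9: x = 2*(-129) + (-2)*(-33) + (-1) = -193 — matches.
Step 10: x = 2*(-193) + (-2)*(-129) + (-1) = -129 — in agreement.
Nothing is out of place; the run is error-free.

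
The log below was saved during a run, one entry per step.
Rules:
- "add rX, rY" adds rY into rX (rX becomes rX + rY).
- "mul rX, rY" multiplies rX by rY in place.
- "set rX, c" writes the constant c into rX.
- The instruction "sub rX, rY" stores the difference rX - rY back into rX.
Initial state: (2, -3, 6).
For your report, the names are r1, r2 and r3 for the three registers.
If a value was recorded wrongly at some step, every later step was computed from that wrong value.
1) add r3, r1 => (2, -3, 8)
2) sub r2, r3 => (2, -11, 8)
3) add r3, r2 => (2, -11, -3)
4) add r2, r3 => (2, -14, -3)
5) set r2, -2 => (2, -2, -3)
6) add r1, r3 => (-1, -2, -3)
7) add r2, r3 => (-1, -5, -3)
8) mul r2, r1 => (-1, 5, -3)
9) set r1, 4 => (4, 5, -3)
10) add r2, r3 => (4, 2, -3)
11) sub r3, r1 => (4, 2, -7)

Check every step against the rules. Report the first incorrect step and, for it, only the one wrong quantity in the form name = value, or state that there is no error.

Recomputing the run from the initial state:
step 1: r1 = 2, r2 = -3, r3 = 8
step 2: r1 = 2, r2 = -11, r3 = 8
step 3: r1 = 2, r2 = -11, r3 = -3
step 4: r1 = 2, r2 = -14, r3 = -3
step 5: r1 = 2, r2 = -2, r3 = -3
step 6: r1 = -1, r2 = -2, r3 = -3
step 7: r1 = -1, r2 = -5, r3 = -3
step 8: r1 = -1, r2 = 5, r3 = -3
step 9: r1 = 4, r2 = 5, r3 = -3
step 10: r1 = 4, r2 = 2, r3 = -3
step 11: r1 = 4, r2 = 2, r3 = -7
This matches the log at every step.

no error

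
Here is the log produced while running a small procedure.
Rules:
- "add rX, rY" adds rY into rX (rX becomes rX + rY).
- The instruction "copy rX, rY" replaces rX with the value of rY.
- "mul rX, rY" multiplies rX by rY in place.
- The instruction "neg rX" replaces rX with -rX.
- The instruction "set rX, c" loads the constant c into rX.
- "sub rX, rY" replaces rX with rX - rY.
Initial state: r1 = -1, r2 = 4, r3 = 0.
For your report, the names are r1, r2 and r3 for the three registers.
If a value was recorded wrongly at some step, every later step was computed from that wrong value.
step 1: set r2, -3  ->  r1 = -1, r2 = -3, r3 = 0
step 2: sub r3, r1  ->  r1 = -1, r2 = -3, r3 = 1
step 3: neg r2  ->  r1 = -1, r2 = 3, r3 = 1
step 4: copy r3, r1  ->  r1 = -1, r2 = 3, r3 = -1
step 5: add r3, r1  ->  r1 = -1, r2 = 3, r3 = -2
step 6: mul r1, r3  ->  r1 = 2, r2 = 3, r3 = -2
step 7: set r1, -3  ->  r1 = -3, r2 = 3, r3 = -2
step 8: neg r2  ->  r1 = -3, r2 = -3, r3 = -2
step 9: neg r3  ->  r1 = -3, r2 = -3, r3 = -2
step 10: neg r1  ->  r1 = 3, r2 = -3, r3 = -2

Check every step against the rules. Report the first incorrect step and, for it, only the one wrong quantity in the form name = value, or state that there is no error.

Recomputing the run from the initial state:
step 1: r1 = -1, r2 = -3, r3 = 0
step 2: r1 = -1, r2 = -3, r3 = 1
step 3: r1 = -1, r2 = 3, r3 = 1
step 4: r1 = -1, r2 = 3, r3 = -1
step 5: r1 = -1, r2 = 3, r3 = -2
step 6: r1 = 2, r2 = 3, r3 = -2
step 7: r1 = -3, r2 = 3, r3 = -2
step 8: r1 = -3, r2 = -3, r3 = -2
step 9: r1 = -3, r2 = -3, r3 = 2
step 10: r1 = 3, r2 = -3, r3 = 2
The first disagreement with the log is at step 9, where the value should be r3 = 2.

step 9, r3 = 2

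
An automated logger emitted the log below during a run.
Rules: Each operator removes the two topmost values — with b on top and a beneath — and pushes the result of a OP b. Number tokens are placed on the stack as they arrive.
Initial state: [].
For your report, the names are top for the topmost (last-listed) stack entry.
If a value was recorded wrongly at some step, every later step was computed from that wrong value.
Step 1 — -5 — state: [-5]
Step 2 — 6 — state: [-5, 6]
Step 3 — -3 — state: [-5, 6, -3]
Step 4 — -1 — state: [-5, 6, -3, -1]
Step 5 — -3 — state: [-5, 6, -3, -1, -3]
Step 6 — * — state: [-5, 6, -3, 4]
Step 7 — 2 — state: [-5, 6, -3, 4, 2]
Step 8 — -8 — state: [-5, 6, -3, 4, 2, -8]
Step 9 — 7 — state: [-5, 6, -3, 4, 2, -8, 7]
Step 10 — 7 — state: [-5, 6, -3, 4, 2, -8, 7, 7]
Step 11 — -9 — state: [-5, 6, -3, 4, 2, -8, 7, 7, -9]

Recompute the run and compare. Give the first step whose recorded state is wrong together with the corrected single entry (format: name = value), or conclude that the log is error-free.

1. push -5: top = -5 (verified)
2. push 6: top = 6 (checks out)
3. push -3: top = -3 (confirmed correct)
4. push -1: top = -1 (checks out)
5. push -3: top = -3 (agrees with the log)
6. -1 * -3 = 3 (the log has a different value)
First incorrect step: 6; the correct value is top = 3.

step 6, top = 3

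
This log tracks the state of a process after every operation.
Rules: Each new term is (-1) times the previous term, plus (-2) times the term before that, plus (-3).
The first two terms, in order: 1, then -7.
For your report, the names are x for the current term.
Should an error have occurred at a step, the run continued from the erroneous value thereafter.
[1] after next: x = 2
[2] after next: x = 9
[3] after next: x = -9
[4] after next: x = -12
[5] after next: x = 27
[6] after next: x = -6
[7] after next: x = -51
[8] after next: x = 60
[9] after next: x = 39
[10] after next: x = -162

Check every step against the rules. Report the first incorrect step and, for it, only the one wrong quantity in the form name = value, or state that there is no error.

Recomputing the run from the initial state:
step 1: x = 2
step 2: x = 9
step 3: x = -16
step 4: x = -5
step 5: x = 34
step 6: x = -27
step 7: x = -44
step 8: x = 95
step 9: x = -10
step 10: x = -183
The first disagreement with the log is at step 3, where the value should be x = -16.

step 3, x = -16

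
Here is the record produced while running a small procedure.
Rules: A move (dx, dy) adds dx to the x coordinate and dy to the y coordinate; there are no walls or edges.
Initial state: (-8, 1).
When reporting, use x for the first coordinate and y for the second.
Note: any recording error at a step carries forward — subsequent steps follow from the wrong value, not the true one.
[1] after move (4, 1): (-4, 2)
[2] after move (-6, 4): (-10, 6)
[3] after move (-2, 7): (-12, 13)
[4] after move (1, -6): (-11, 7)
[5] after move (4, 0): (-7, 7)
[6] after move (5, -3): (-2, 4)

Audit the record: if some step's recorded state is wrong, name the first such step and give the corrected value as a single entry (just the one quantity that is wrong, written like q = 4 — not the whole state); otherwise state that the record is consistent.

1. x = -8 + (4) = -4, y = 1 + (1) = 2 (no discrepancy)
2. x = -4 + (-6) = -10, y = 2 + (4) = 6 (no discrepancy)
3. x = -10 + (-2) = -12, y = 6 + (7) = 13 (same as recorded)
4. x = -12 + (1) = -11, y = 13 + (-6) = 7 (no discrepancy)
5. x = -11 + (4) = -7, y = 7 + (0) = 7 (confirmed correct)
6. x = -7 + (5) = -2, y = 7 + (-3) = 4 (same as recorded)
The recomputation confirms every line.

no error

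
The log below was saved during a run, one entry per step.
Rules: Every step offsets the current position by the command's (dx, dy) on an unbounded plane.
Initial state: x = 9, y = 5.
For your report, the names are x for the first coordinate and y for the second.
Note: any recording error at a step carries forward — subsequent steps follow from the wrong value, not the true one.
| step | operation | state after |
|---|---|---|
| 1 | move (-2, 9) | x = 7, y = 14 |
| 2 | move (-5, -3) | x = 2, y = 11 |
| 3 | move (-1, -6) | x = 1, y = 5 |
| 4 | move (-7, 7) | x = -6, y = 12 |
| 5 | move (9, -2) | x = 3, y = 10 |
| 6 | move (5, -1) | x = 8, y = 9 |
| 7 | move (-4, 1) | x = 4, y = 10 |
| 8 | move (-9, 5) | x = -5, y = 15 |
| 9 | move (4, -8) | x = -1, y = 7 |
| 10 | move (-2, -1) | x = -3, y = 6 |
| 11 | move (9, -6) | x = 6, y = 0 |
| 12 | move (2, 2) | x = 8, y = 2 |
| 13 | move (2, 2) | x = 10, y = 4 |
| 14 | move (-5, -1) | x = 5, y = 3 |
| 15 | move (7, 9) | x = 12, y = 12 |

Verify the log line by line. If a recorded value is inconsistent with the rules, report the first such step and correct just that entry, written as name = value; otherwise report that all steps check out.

no error

Recomputing the run from the initial state:
step 1: x = 7, y = 14
step 2: x = 2, y = 11
step 3: x = 1, y = 5
step 4: x = -6, y = 12
step 5: x = 3, y = 10
step 6: x = 8, y = 9
step 7: x = 4, y = 10
step 8: x = -5, y = 15
step 9: x = -1, y = 7
step 10: x = -3, y = 6
step 11: x = 6, y = 0
step 12: x = 8, y = 2
step 13: x = 10, y = 4
step 14: x = 5, y = 3
step 15: x = 12, y = 12
This matches the log at every step.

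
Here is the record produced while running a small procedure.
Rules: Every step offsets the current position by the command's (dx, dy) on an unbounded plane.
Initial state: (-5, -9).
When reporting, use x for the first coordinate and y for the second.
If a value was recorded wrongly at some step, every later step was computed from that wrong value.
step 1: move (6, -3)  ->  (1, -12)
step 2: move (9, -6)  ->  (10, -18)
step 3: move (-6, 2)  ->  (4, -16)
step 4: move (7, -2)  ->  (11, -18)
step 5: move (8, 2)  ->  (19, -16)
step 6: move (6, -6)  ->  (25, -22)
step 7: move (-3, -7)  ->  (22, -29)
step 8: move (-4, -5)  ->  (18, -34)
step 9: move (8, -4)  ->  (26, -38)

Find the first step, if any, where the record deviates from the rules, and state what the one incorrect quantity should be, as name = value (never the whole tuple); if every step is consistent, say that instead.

no error

Recomputing the run from the initial state:
step 1: x = 1, y = -12
step 2: x = 10, y = -18
step 3: x = 4, y = -16
step 4: x = 11, y = -18
step 5: x = 19, y = -16
step 6: x = 25, y = -22
step 7: x = 22, y = -29
step 8: x = 18, y = -34
step 9: x = 26, y = -38
This matches the record at every step.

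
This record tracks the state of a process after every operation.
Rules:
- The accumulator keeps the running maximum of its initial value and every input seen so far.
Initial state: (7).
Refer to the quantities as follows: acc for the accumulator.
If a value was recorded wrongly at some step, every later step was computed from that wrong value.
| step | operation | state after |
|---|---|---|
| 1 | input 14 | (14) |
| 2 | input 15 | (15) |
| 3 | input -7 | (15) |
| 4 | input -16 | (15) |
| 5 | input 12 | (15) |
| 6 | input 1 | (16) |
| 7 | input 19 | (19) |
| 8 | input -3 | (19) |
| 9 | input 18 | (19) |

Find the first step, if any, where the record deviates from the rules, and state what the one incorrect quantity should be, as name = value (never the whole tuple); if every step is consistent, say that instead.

Recomputing the run from the initial state:
step 1: acc = 14
step 2: acc = 15
step 3: acc = 15
step 4: acc = 15
step 5: acc = 15
step 6: acc = 15
step 7: acc = 19
step 8: acc = 19
step 9: acc = 19
The first disagreement with the record is at step 6, where the value should be acc = 15.

step 6, acc = 15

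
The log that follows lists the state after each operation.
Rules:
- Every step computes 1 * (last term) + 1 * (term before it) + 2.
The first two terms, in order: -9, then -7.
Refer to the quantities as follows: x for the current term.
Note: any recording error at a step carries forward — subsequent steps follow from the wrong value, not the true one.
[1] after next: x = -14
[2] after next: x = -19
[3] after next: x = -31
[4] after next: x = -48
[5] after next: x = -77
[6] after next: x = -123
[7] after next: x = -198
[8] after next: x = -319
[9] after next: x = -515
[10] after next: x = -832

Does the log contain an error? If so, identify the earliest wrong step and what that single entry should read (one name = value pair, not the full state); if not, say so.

no error

Recomputing the run from the initial state:
step 1: x = -14
step 2: x = -19
step 3: x = -31
step 4: x = -48
step 5: x = -77
step 6: x = -123
step 7: x = -198
step 8: x = -319
step 9: x = -515
step 10: x = -832
This matches the log at every step.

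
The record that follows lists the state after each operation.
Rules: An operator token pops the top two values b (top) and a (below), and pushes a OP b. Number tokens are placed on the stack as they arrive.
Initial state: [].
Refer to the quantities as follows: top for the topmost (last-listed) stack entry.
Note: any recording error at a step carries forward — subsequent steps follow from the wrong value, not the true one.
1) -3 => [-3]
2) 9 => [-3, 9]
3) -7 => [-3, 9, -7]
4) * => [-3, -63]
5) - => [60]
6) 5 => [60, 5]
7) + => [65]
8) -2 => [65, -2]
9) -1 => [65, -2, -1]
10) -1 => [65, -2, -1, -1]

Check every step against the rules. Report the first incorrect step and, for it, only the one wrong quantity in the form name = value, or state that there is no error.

Recomputing the run from the initial state:
step 1: [-3]
step 2: [-3, 9]
step 3: [-3, 9, -7]
step 4: [-3, -63]
step 5: [60]
step 6: [60, 5]
step 7: [65]
step 8: [65, -2]
step 9: [65, -2, -1]
step 10: [65, -2, -1, -1]
This matches the record at every step.

no error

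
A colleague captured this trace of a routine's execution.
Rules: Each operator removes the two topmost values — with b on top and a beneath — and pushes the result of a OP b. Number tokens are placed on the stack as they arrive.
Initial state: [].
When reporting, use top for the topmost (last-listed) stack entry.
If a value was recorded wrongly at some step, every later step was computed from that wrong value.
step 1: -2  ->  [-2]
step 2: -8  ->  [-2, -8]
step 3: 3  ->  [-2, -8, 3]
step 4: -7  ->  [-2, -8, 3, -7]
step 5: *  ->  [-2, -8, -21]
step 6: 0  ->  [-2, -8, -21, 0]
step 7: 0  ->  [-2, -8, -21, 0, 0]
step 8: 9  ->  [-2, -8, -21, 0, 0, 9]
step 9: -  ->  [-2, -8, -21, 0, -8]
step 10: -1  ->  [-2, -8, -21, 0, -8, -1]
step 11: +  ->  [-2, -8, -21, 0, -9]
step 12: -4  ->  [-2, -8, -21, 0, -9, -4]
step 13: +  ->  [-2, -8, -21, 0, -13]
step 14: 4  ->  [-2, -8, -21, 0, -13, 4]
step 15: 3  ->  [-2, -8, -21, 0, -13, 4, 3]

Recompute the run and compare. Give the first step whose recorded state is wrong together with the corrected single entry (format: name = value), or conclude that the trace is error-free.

step 9, top = -9

Step 1: push -2: top = -2 — verified.
Step 2: push -8: top = -8 — consistent with the trace.
Step 3: push 3: top = 3 — checks out.
Step 4: push -7: top = -7 — in agreement.
Step 5: 3 * -7 = -21 — checks out.
Step 6: push 0: top = 0 — matches.
Step 7: push 0: top = 0 — confirmed correct.
Step 8: push 9: top = 9 — verified.
Step 9: 0 - 9 = -9 — the entry is off here.
First deviation found at step 9; the corrected entry is top = -9.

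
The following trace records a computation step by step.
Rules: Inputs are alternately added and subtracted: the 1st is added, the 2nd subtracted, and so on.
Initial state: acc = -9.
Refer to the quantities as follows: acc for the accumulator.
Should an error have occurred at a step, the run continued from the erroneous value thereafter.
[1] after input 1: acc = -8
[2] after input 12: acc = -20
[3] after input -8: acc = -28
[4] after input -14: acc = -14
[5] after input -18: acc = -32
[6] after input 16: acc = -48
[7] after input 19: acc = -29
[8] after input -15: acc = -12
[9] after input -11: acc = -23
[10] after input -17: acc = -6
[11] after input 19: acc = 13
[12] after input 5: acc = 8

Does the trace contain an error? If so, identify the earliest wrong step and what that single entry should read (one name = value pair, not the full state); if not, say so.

Recomputing the run from the initial state:
step 1: acc = -8
step 2: acc = -20
step 3: acc = -28
step 4: acc = -14
step 5: acc = -32
step 6: acc = -48
step 7: acc = -29
step 8: acc = -14
step 9: acc = -25
step 10: acc = -8
step 11: acc = 11
step 12: acc = 6
The first disagreement with the trace is at step 8, where the value should be acc = -14.

step 8, acc = -14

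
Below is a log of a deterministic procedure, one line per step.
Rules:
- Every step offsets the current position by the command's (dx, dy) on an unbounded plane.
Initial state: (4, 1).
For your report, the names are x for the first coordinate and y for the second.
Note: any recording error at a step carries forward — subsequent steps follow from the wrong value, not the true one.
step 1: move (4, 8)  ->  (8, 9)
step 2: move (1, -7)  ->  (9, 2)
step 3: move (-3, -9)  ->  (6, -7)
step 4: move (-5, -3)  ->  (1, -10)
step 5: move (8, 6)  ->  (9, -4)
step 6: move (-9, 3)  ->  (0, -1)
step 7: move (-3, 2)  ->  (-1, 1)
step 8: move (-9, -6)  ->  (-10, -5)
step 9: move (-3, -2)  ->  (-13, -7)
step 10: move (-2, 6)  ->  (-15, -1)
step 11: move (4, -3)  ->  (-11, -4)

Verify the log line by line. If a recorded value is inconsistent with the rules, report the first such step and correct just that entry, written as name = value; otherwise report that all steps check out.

step 7, x = -3

1. x = 4 + (4) = 8, y = 1 + (8) = 9 (verified)
2. x = 8 + (1) = 9, y = 9 + (-7) = 2 (verified)
3. x = 9 + (-3) = 6, y = 2 + (-9) = -7 (consistent with the log)
4. x = 6 + (-5) = 1, y = -7 + (-3) = -10 (exactly as logged)
5. x = 1 + (8) = 9, y = -10 + (6) = -4 (same as recorded)
6. x = 9 + (-9) = 0, y = -4 + (3) = -1 (agrees with the log)
7. x = 0 + (-3) = -3, y = -1 + (2) = 1 (this is not what the log shows)
So the first discrepancy is step 7, where the right value is x = -3.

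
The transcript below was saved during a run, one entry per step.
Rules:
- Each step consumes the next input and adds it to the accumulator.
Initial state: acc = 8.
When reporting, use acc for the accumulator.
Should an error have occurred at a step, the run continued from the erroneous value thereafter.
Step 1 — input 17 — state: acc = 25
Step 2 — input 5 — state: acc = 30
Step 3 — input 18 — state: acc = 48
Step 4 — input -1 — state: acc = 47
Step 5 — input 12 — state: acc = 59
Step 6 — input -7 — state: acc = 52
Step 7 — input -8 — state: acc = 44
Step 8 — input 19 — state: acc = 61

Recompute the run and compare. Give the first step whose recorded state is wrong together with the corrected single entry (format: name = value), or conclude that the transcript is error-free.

step 1: acc = 8 + 17 = 25 -> agrees with the transcript
step 2: acc = 25 + 5 = 30 -> no discrepancy
step 3: acc = 30 + 18 = 48 -> in agreement
step 4: acc = 48 + -1 = 47 -> no discrepancy
step 5: acc = 47 + 12 = 59 -> no discrepancy
step 6: acc = 59 + -7 = 52 -> same as recorded
step 7: acc = 52 + -8 = 44 -> exactly as logged
step 8: acc = 44 + 19 = 63 -> not what was recorded
First incorrect step: 8; the correct value is acc = 63.

step 8, acc = 63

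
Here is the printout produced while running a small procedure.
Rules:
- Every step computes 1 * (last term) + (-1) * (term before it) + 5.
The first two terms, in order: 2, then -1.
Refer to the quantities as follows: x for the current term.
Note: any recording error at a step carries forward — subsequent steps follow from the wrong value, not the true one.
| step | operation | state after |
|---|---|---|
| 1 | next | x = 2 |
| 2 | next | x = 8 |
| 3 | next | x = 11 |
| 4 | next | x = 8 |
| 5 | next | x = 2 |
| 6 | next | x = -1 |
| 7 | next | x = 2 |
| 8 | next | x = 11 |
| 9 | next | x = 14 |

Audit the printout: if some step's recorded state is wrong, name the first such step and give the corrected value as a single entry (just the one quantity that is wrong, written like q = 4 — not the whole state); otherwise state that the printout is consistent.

Step 1: x = 1*(-1) + (-1)*(2) + (5) = 2 — exactly as logged.
Step 2: x = 1*(2) + (-1)*(-1) + (5) = 8 — agrees with the printout.
Step 3: x = 1*(8) + (-1)*(2) + (5) = 11 — agrees with the printout.
Step 4: x = 1*(11) + (-1)*(8) + (5) = 8 — verified.
Step 5: x = 1*(8) + (-1)*(11) + (5) = 2 — checks out.
Step 6: x = 1*(2) + (-1)*(8) + (5) = -1 — no discrepancy.
Step 7: x = 1*(-1) + (-1)*(2) + (5) = 2 — matches.
Step 8: x = 1*(2) + (-1)*(-1) + (5) = 8 — the recorded entry deviates here.
The audit stops at step 8: the recorded entry is wrong and should be x = 8.

step 8, x = 8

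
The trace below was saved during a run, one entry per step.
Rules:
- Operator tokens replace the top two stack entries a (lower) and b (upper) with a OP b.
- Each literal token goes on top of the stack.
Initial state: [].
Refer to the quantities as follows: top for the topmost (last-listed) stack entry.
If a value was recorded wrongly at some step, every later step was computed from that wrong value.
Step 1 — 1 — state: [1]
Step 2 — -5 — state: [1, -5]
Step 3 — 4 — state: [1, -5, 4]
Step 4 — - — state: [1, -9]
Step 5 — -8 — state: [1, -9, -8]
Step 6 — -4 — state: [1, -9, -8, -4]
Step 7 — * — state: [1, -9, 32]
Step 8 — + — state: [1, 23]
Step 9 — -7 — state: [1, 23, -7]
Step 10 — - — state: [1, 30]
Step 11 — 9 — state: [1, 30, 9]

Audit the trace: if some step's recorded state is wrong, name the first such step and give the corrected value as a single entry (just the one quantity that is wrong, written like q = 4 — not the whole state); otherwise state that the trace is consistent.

no error

Recomputing the run from the initial state:
step 1: [1]
step 2: [1, -5]
step 3: [1, -5, 4]
step 4: [1, -9]
step 5: [1, -9, -8]
step 6: [1, -9, -8, -4]
step 7: [1, -9, 32]
step 8: [1, 23]
step 9: [1, 23, -7]
step 10: [1, 30]
step 11: [1, 30, 9]
This matches the trace at every step.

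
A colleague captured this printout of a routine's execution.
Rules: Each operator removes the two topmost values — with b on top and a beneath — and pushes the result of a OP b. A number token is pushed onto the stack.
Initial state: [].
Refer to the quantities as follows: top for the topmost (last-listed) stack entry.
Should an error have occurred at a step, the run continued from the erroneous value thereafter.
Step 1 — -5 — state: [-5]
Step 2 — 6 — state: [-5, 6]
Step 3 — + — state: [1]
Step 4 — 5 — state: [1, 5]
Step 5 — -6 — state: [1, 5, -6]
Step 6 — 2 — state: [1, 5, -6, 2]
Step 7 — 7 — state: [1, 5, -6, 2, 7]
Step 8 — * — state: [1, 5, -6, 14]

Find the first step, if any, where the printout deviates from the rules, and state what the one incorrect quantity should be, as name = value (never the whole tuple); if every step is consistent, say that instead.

no error

step 1: push -5: top = -5 -> no discrepancy
step 2: push 6: top = 6 -> exactly as logged
step 3: -5 + 6 = 1 -> same as recorded
step 4: push 5: top = 5 -> exactly as logged
step 5: push -6: top = -6 -> checks out
step 6: push 2: top = 2 -> no discrepancy
step 7: push 7: top = 7 -> no discrepancy
step 8: 2 * 7 = 14 -> agrees with the printout
The recomputation confirms every line.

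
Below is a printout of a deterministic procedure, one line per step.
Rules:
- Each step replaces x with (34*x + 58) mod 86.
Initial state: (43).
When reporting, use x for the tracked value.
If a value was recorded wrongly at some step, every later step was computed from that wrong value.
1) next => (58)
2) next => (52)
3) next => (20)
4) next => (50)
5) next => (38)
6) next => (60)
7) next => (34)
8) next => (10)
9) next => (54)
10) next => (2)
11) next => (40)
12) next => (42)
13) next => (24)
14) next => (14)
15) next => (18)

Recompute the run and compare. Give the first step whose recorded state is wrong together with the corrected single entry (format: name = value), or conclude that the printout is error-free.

no error

1. x = (34*43 + 58) mod 86 = 58 (checks out)
2. x = (34*58 + 58) mod 86 = 52 (no discrepancy)
3. x = (34*52 + 58) mod 86 = 20 (verified)
4. x = (34*20 + 58) mod 86 = 50 (agrees with the printout)
5. x = (34*50 + 58) mod 86 = 38 (agrees with the printout)
6. x = (34*38 + 58) mod 86 = 60 (checks out)
7. x = (34*60 + 58) mod 86 = 34 (confirmed correct)
8. x = (34*34 + 58) mod 86 = 10 (consistent with the printout)
9. x = (34*10 + 58) mod 86 = 54 (verified)
10. x = (34*54 + 58) mod 86 = 2 (checks out)
11. x = (34*2 + 58) mod 86 = 40 (consistent with the printout)
12. x = (34*40 + 58) mod 86 = 42 (consistent with the printout)
13. x = (34*42 + 58) mod 86 = 24 (consistent with the printout)
14. x = (34*24 + 58) mod 86 = 14 (checks out)
15. x = (34*14 + 58) mod 86 = 18 (confirmed correct)
Each recorded entry agrees with the recomputation.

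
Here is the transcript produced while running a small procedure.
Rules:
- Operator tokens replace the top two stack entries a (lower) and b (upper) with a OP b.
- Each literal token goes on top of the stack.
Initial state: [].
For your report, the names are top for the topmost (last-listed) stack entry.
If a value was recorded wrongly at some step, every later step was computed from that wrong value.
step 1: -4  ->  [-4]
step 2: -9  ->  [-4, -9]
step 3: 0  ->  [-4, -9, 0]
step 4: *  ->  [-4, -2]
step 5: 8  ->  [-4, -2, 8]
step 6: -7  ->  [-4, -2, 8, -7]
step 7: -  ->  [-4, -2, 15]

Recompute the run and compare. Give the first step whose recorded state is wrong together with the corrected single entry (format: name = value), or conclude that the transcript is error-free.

Recomputing the run from the initial state:
step 1: [-4]
step 2: [-4, -9]
step 3: [-4, -9, 0]
step 4: [-4, 0]
step 5: [-4, 0, 8]
step 6: [-4, 0, 8, -7]
step 7: [-4, 0, 15]
The first disagreement with the transcript is at step 4, where the value should be top = 0.

step 4, top = 0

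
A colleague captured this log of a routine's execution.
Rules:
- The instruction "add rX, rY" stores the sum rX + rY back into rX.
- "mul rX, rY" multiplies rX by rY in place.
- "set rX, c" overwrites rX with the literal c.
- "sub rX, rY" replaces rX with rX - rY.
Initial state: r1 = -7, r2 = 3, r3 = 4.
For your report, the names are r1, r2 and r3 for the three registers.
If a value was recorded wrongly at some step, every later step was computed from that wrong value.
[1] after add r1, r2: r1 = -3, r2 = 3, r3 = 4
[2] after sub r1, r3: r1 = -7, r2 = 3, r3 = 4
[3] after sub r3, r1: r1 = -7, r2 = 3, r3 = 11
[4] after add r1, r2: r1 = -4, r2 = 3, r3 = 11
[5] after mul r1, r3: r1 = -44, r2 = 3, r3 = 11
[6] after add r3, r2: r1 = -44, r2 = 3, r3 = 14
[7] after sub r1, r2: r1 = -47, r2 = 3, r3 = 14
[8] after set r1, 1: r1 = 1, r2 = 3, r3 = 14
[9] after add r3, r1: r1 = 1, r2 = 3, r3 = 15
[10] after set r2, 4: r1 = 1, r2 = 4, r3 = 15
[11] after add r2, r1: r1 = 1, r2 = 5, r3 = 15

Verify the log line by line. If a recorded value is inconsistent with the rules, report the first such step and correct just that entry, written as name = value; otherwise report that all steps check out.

1. r1 = -7 + 3 = -4 (the entry is off here)
That makes step 1 the first incorrect line — r1 = -4 is what it should show.

step 1, r1 = -4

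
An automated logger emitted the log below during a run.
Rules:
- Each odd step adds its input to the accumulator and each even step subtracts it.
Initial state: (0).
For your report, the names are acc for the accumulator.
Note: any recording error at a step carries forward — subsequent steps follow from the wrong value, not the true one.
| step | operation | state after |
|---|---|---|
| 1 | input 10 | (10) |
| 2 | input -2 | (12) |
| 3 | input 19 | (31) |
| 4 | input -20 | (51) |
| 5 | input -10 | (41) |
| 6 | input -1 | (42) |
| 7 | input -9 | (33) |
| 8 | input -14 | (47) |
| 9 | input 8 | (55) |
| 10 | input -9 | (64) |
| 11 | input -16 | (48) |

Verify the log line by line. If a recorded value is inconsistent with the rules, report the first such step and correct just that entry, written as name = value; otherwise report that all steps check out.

Recomputing the run from the initial state:
step 1: acc = 10
step 2: acc = 12
step 3: acc = 31
step 4: acc = 51
step 5: acc = 41
step 6: acc = 42
step 7: acc = 33
step 8: acc = 47
step 9: acc = 55
step 10: acc = 64
step 11: acc = 48
This matches the log at every step.

no error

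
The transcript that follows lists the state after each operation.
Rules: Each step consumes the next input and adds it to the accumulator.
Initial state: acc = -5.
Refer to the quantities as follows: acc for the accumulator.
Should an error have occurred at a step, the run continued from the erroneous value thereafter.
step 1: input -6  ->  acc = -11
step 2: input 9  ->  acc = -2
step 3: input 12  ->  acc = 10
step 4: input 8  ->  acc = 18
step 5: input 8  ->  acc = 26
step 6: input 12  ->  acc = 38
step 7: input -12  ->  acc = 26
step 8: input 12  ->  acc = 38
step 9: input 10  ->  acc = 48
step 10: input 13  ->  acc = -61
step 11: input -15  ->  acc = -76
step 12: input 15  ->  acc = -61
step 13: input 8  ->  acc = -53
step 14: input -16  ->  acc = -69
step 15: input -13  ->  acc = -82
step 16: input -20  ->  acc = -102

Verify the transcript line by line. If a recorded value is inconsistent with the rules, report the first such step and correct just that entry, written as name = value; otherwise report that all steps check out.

step 10, acc = 61

1. acc = -5 + -6 = -11 (matches)
2. acc = -11 + 9 = -2 (exactly as logged)
3. acc = -2 + 12 = 10 (in agreement)
4. acc = 10 + 8 = 18 (consistent with the transcript)
5. acc = 18 + 8 = 26 (agrees with the transcript)
6. acc = 26 + 12 = 38 (confirmed correct)
7. acc = 38 + -12 = 26 (matches)
8. acc = 26 + 12 = 38 (exactly as logged)
9. acc = 38 + 10 = 48 (checks out)
10. acc = 48 + 13 = 61 (the transcript has a different value)
That makes step 10 the first incorrect line — acc = 61 is what it should show.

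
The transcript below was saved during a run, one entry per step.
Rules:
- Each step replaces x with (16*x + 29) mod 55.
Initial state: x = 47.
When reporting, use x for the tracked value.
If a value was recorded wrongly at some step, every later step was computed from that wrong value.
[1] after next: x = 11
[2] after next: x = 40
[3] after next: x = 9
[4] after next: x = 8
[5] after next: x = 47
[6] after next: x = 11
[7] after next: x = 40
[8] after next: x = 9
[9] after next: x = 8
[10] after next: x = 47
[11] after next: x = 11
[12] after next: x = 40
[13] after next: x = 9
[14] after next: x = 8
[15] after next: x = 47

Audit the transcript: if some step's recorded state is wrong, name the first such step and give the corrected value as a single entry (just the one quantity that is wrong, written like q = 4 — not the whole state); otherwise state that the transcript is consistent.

step 1: x = (16*47 + 29) mod 55 = 11 -> checks out
step 2: x = (16*11 + 29) mod 55 = 40 -> consistent with the transcript
step 3: x = (16*40 + 29) mod 55 = 9 -> checks out
step 4: x = (16*9 + 29) mod 55 = 8 -> checks out
step 5: x = (16*8 + 29) mod 55 = 47 -> agrees with the transcript
step 6: x = (16*47 + 29) mod 55 = 11 -> exactly as logged
step 7: x = (16*11 + 29) mod 55 = 40 -> no discrepancy
step 8: x = (16*40 + 29) mod 55 = 9 -> in agreement
step 9: x = (16*9 + 29) mod 55 = 8 -> exactly as logged
step 10: x = (16*8 + 29) mod 55 = 47 -> matches
step 11: x = (16*47 + 29) mod 55 = 11 -> no discrepancy
step 12: x = (16*11 + 29) mod 55 = 40 -> matches
step 13: x = (16*40 + 29) mod 55 = 9 -> exactly as logged
step 14: x = (16*9 + 29) mod 55 = 8 -> confirmed correct
step 15: x = (16*8 + 29) mod 55 = 47 -> checks out
The recomputation confirms every line.

no error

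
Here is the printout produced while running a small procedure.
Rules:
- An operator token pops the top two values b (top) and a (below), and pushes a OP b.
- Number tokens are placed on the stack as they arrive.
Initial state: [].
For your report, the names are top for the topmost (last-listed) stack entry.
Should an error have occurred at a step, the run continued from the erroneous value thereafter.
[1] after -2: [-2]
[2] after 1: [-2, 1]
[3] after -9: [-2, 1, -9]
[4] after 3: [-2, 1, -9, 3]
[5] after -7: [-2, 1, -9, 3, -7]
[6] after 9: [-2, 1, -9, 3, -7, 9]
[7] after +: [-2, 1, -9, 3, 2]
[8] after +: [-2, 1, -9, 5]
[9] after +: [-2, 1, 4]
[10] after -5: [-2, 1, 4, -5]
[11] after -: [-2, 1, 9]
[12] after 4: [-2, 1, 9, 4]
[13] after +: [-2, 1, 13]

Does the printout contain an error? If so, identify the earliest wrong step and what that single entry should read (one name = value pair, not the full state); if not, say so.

step 1: push -2: top = -2 -> same as recorded
step 2: push 1: top = 1 -> no discrepancy
step 3: push -9: top = -9 -> matches
step 4: push 3: top = 3 -> same as recorded
step 5: push -7: top = -7 -> same as recorded
step 6: push 9: top = 9 -> no discrepancy
step 7: -7 + 9 = 2 -> consistent with the printout
step 8: 3 + 2 = 5 -> in agreement
step 9: -9 + 5 = -4 -> the recorded entry deviates here
First incorrect step: 9; the correct value is top = -4.

step 9, top = -4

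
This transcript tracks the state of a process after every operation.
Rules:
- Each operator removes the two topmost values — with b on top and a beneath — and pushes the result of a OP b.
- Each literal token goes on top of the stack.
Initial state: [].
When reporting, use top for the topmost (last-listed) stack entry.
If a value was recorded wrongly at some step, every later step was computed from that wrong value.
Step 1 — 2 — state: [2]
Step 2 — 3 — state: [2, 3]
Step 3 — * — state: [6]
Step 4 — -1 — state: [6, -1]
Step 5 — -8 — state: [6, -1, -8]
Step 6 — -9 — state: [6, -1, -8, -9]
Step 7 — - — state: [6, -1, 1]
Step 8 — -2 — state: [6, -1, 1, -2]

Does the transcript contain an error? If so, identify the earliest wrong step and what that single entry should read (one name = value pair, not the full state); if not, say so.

Step 1: push 2: top = 2 — no discrepancy.
Step 2: push 3: top = 3 — checks out.
Step 3: 2 * 3 = 6 — agrees with the transcript.
Step 4: push -1: top = -1 — consistent with the transcript.
Step 5: push -8: top = -8 — consistent with the transcript.
Step 6: push -9: top = -9 — matches.
Step 7: -8 - -9 = 1 — same as recorded.
Step 8: push -2: top = -2 — consistent with the transcript.
The whole run recomputes cleanly — no discrepancies.

no error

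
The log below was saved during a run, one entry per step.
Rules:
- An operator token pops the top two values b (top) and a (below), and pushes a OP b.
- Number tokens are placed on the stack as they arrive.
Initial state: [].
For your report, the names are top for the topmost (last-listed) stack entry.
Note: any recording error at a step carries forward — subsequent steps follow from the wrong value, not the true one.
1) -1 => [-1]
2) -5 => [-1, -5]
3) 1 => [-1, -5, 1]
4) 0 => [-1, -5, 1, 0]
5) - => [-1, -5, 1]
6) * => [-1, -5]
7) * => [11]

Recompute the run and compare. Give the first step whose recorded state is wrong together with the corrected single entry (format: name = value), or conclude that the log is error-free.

step 7, top = 5

Recomputing the run from the initial state:
step 1: [-1]
step 2: [-1, -5]
step 3: [-1, -5, 1]
step 4: [-1, -5, 1, 0]
step 5: [-1, -5, 1]
step 6: [-1, -5]
step 7: [5]
The first disagreement with the log is at step 7, where the value should be top = 5.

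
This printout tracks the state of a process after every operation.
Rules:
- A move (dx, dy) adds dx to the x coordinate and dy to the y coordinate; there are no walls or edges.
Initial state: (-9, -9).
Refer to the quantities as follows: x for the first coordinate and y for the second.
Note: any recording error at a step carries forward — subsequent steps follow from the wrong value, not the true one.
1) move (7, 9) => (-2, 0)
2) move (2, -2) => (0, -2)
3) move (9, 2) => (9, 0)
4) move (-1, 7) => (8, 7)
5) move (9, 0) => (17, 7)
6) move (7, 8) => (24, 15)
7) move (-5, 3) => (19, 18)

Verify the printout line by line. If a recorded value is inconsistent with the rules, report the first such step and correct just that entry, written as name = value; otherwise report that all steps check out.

Recomputing the run from the initial state:
step 1: x = -2, y = 0
step 2: x = 0, y = -2
step 3: x = 9, y = 0
step 4: x = 8, y = 7
step 5: x = 17, y = 7
step 6: x = 24, y = 15
step 7: x = 19, y = 18
This matches the printout at every step.

no error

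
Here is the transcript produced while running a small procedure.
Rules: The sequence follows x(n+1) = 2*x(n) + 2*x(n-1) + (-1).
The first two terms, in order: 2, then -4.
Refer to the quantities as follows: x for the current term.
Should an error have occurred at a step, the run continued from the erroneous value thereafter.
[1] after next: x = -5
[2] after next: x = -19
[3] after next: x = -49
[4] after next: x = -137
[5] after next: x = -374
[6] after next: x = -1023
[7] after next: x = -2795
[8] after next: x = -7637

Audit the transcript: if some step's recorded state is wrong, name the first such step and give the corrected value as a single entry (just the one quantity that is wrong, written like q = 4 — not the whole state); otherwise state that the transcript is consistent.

step 5, x = -373

step 1: x = 2*(-4) + (2)*(2) + (-1) = -5 -> same as recorded
step 2: x = 2*(-5) + (2)*(-4) + (-1) = -19 -> checks out
step 3: x = 2*(-19) + (2)*(-5) + (-1) = -49 -> in agreement
step 4: x = 2*(-49) + (2)*(-19) + (-1) = -137 -> no discrepancy
step 5: x = 2*(-137) + (2)*(-49) + (-1) = -373 -> this is not what the transcript shows
So the first discrepancy is step 5, where the right value is x = -373.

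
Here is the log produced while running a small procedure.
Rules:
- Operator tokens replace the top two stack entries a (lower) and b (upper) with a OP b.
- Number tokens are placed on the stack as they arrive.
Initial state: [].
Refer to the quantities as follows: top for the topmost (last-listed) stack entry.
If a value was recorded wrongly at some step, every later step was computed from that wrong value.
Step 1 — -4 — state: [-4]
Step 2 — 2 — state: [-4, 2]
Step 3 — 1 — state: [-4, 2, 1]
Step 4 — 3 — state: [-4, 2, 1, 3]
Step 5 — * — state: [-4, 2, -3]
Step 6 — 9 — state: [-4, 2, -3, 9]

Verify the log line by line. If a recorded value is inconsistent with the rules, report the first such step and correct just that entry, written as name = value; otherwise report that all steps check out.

1. push -4: top = -4 (verified)
2. push 2: top = 2 (same as recorded)
3. push 1: top = 1 (verified)
4. push 3: top = 3 (same as recorded)
5. 1 * 3 = 3 (the recorded entry deviates here)
That makes step 5 the first incorrect line — top = 3 is what it should show.

step 5, top = 3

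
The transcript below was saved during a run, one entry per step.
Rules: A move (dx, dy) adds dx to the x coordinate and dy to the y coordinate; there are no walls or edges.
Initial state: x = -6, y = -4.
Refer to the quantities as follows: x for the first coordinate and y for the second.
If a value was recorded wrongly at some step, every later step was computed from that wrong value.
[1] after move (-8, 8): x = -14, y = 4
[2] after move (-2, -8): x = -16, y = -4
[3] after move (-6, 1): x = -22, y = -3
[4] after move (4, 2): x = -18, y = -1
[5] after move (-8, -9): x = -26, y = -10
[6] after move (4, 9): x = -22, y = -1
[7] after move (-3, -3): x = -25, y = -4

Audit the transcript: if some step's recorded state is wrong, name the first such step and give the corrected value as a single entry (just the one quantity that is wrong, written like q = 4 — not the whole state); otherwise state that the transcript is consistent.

Recomputing the run from the initial state:
step 1: x = -14, y = 4
step 2: x = -16, y = -4
step 3: x = -22, y = -3
step 4: x = -18, y = -1
step 5: x = -26, y = -10
step 6: x = -22, y = -1
step 7: x = -25, y = -4
This matches the transcript at every step.

no error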